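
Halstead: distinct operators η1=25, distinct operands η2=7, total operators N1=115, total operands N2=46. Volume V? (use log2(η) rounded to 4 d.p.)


Formula: V = N * log2(η), where N = N1 + N2 and η = η1 + η2
η = 25 + 7 = 32
N = 115 + 46 = 161
log2(32) ≈ 5.0000
V = 161 * 5.0000 = 805.00

805.00


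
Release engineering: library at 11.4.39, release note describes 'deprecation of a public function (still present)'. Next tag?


Current: 11.4.39
Change category: 'deprecation of a public function (still present)' → minor bump
SemVer rule: minor bump → increment MINOR, reset PATCH to 0 (MAJOR unchanged)
New: 11.5.0

11.5.0


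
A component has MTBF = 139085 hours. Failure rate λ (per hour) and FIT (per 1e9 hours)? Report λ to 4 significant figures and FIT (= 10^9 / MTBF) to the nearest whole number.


Formula: λ = 1 / MTBF; FIT = λ × 1e9 = 1e9 / MTBF
λ = 1 / 139085 ≈ 7.190e-06 failures/hour
FIT = 1e9 / 139085 ≈ 7190 failures per 1e9 hours (nearest whole number)

λ = 7.190e-06 /h, FIT = 7190


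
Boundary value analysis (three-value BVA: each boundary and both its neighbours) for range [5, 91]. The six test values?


Range: [5, 91]
Boundaries: just below min, min, min+1, max-1, max, just above max
Values: [4, 5, 6, 90, 91, 92]

[4, 5, 6, 90, 91, 92]


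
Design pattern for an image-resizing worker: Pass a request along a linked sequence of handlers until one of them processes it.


This matches the Chain of Responsibility pattern

Chain of Responsibility


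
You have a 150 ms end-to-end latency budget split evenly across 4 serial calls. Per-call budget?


Formula: per_stage = total_budget / stages
per_stage = 150 / 4
per_stage = 37.5 ms

37.5 ms


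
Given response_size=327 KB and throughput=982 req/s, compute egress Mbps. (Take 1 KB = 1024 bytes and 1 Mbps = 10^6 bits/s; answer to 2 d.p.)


Formula: Mbps = payload_bytes * RPS * 8 / 1e6
Payload per request = 327 KB = 327 * 1024 = 334848 bytes
Total bytes/sec = 334848 * 982 = 328820736
Total bits/sec = 328820736 * 8 = 2630565888
Mbps = 2630565888 / 1e6 = 2630.57

2630.57 Mbps


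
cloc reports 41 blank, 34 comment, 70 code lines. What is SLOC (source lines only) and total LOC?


Total LOC = blank + comment + code
Total LOC = 41 + 34 + 70 = 145
SLOC (source only) = code = 70

Total LOC: 145, SLOC: 70


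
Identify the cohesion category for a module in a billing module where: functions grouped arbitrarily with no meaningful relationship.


Reasoning: Worst: random grouping
Type: Coincidental cohesion

Coincidental cohesion


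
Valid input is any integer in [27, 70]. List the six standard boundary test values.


Range: [27, 70]
Boundaries: just below min, min, min+1, max-1, max, just above max
Values: [26, 27, 28, 69, 70, 71]

[26, 27, 28, 69, 70, 71]


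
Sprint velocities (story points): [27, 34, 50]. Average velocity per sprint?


Formula: Avg velocity = Total points / Number of sprints
Points: [27, 34, 50]
Sum = 27 + 34 + 50 = 111
Avg velocity = 111 / 3 = 37.0 points/sprint

37.0 points/sprint


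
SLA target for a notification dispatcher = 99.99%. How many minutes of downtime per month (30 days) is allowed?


Formula: allowed downtime = period * (100 - SLA) / 100
Period (month (30 days)) = 43200 minutes
Unavailability fraction = (100 - 99.99) / 100
Allowed downtime = 43200 * (100 - 99.99) / 100
Allowed downtime = 4.32 minutes

4.32 minutes


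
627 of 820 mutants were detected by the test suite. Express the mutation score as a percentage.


Mutation score = killed / total * 100
Mutation score = 627 / 820 * 100
Mutation score = 76.46%

76.46%


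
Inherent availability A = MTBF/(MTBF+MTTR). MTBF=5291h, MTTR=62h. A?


Availability = MTBF / (MTBF + MTTR)
Availability = 5291 / (5291 + 62)
Availability = 5291 / 5353
Availability = 98.8418%

98.8418%


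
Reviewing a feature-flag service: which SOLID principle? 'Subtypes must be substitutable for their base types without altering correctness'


This describes the Liskov Substitution Principle (LSP)

Liskov Substitution Principle (LSP)


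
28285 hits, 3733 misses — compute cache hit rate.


Formula: hit rate = hits / (hits + misses) * 100
hit rate = 28285 / (28285 + 3733) * 100
hit rate = 28285 / 32018 * 100
hit rate = 88.34%

88.34%


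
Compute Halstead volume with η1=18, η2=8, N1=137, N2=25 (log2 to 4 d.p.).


Formula: V = N * log2(η), where N = N1 + N2 and η = η1 + η2
η = 18 + 8 = 26
N = 137 + 25 = 162
log2(26) ≈ 4.7004
V = 162 * 4.7004 = 761.46

761.46


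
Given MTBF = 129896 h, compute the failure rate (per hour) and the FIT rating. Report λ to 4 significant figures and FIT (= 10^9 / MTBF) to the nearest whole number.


Formula: λ = 1 / MTBF; FIT = λ × 1e9 = 1e9 / MTBF
λ = 1 / 129896 ≈ 7.698e-06 failures/hour
FIT = 1e9 / 129896 ≈ 7698 failures per 1e9 hours (nearest whole number)

λ = 7.698e-06 /h, FIT = 7698


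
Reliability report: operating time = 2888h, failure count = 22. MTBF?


Formula: MTBF = Total operating time / Number of failures
MTBF = 2888 / 22
MTBF = 131.27 hours

131.27 hours


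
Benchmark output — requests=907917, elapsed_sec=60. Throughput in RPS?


Formula: throughput = requests / seconds
throughput = 907917 / 60
throughput = 15131.95 requests/second

15131.95 requests/second


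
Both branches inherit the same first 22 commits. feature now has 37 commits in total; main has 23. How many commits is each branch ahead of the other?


Common ancestor: commit #22
feature commits after divergence: 37 - 22 = 15
main commits after divergence: 23 - 22 = 1
feature is 15 commits ahead of main
main is 1 commits ahead of feature

feature ahead: 15, main ahead: 1


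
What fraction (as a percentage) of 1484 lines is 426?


Coverage = covered / total * 100
Coverage = 426 / 1484 * 100
Coverage = 28.71%

28.71%


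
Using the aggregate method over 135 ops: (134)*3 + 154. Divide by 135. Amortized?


Formula: Amortized cost = Total cost / Operations
Total cost = (134 * 3) + (1 * 154)
Total cost = 402 + 154 = 556
Amortized = 556 / 135 = 4.1185

4.1185


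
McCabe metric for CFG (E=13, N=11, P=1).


Formula: V(G) = E - N + 2P
V(G) = 13 - 11 + 2*1
V(G) = 2 + 2
V(G) = 4

4


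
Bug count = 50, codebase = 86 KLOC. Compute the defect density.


Defect density = defects / KLOC
Defect density = 50 / 86
Defect density = 0.581 defects/KLOC

0.581 defects/KLOC


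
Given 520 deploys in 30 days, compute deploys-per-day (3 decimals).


Formula: deployments per day = releases / days
= 520 / 30
= 17.333 deploys/day
(equivalently, 121.33 deploys/week)

17.333 deploys/day


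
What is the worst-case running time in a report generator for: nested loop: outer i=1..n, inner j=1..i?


Reasoning: triangle: n(n+1)/2 ~ n^2/2
Complexity: O(n^2)

O(n^2)


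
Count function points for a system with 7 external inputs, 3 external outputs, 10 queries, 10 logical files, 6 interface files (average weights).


UFP = EI*4 + EO*5 + EQ*4 + ILF*10 + EIF*7
UFP = 7*4 + 3*5 + 10*4 + 10*10 + 6*7
UFP = 28 + 15 + 40 + 100 + 42
UFP = 225

225


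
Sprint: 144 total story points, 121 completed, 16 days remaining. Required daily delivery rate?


Formula: Required rate = Remaining points / Days left
Remaining = 144 - 121 = 23 points
Required rate = 23 / 16 = 1.44 points/day

1.44 points/day


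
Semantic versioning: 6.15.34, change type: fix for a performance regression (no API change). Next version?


Current: 6.15.34
Change category: 'fix for a performance regression (no API change)' → patch bump
SemVer rule: patch bump → increment PATCH (MAJOR and MINOR unchanged)
New: 6.15.35

6.15.35


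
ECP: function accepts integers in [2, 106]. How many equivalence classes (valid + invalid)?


Valid range: [2, 106]
Class 1: x < 2 — invalid
Class 2: 2 ≤ x ≤ 106 — valid
Class 3: x > 106 — invalid
Total equivalence classes: 3

3 equivalence classes


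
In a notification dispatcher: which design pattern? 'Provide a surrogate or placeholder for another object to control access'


This matches the Proxy pattern

Proxy


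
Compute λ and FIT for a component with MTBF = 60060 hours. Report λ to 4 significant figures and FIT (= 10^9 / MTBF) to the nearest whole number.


Formula: λ = 1 / MTBF; FIT = λ × 1e9 = 1e9 / MTBF
λ = 1 / 60060 ≈ 1.665e-05 failures/hour
FIT = 1e9 / 60060 ≈ 16650 failures per 1e9 hours (nearest whole number)

λ = 1.665e-05 /h, FIT = 16650


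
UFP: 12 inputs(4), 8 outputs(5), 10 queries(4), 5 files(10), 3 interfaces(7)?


UFP = EI*4 + EO*5 + EQ*4 + ILF*10 + EIF*7
UFP = 12*4 + 8*5 + 10*4 + 5*10 + 3*7
UFP = 48 + 40 + 40 + 50 + 21
UFP = 199

199


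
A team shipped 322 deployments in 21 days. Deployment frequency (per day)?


Formula: deployments per day = releases / days
= 322 / 21
= 15.333 deploys/day
(equivalently, 107.33 deploys/week)

15.333 deploys/day


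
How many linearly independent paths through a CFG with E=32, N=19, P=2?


Formula: V(G) = E - N + 2P
V(G) = 32 - 19 + 2*2
V(G) = 13 + 4
V(G) = 17

17


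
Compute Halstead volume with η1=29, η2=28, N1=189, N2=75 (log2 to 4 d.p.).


Formula: V = N * log2(η), where N = N1 + N2 and η = η1 + η2
η = 29 + 28 = 57
N = 189 + 75 = 264
log2(57) ≈ 5.8329
V = 264 * 5.8329 = 1539.89

1539.89


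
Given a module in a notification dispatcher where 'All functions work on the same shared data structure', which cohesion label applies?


Reasoning: Functions share data
Type: Communicational cohesion

Communicational cohesion


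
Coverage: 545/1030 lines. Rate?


Coverage = covered / total * 100
Coverage = 545 / 1030 * 100
Coverage = 52.91%

52.91%


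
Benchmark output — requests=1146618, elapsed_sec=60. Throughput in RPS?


Formula: throughput = requests / seconds
throughput = 1146618 / 60
throughput = 19110.3 requests/second

19110.3 requests/second


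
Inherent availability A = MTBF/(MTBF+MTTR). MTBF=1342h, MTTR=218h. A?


Availability = MTBF / (MTBF + MTTR)
Availability = 1342 / (1342 + 218)
Availability = 1342 / 1560
Availability = 86.0256%

86.0256%


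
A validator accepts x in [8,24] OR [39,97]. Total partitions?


Valid ranges: [8,24] and [39,97]
Class 1: x < 8 — invalid
Class 2: 8 ≤ x ≤ 24 — valid
Class 3: 24 < x < 39 — invalid (gap between ranges)
Class 4: 39 ≤ x ≤ 97 — valid
Class 5: x > 97 — invalid
Total equivalence classes: 5

5 equivalence classes


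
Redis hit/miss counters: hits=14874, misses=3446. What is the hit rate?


Formula: hit rate = hits / (hits + misses) * 100
hit rate = 14874 / (14874 + 3446) * 100
hit rate = 14874 / 18320 * 100
hit rate = 81.19%

81.19%


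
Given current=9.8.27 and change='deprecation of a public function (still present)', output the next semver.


Current: 9.8.27
Change category: 'deprecation of a public function (still present)' → minor bump
SemVer rule: minor bump → increment MINOR, reset PATCH to 0 (MAJOR unchanged)
New: 9.9.0

9.9.0


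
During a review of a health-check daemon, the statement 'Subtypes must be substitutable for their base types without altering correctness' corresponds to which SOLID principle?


This describes the Liskov Substitution Principle (LSP)

Liskov Substitution Principle (LSP)


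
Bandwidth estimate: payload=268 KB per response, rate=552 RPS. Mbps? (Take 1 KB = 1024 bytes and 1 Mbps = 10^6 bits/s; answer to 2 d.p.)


Formula: Mbps = payload_bytes * RPS * 8 / 1e6
Payload per request = 268 KB = 268 * 1024 = 274432 bytes
Total bytes/sec = 274432 * 552 = 151486464
Total bits/sec = 151486464 * 8 = 1211891712
Mbps = 1211891712 / 1e6 = 1211.89

1211.89 Mbps


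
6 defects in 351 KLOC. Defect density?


Defect density = defects / KLOC
Defect density = 6 / 351
Defect density = 0.017 defects/KLOC

0.017 defects/KLOC


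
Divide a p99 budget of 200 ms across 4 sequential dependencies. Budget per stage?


Formula: per_stage = total_budget / stages
per_stage = 200 / 4
per_stage = 50.0 ms

50.0 ms


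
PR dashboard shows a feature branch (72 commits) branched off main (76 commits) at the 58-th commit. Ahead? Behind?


Common ancestor: commit #58
feature commits after divergence: 72 - 58 = 14
main commits after divergence: 76 - 58 = 18
feature is 14 commits ahead of main
main is 18 commits ahead of feature

feature ahead: 14, main ahead: 18


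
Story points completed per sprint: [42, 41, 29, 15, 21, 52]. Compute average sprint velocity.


Formula: Avg velocity = Total points / Number of sprints
Points: [42, 41, 29, 15, 21, 52]
Sum = 42 + 41 + 29 + 15 + 21 + 52 = 200
Avg velocity = 200 / 6 = 33.33 points/sprint

33.33 points/sprint


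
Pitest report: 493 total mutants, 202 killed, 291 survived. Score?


Mutation score = killed / total * 100
Mutation score = 202 / 493 * 100
Mutation score = 40.97%

40.97%


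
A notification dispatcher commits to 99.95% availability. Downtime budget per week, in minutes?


Formula: allowed downtime = period * (100 - SLA) / 100
Period (week) = 10080 minutes
Unavailability fraction = (100 - 99.95) / 100
Allowed downtime = 10080 * (100 - 99.95) / 100
Allowed downtime = 5.04 minutes

5.04 minutes


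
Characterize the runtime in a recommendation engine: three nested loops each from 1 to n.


Reasoning: three levels of nesting over n
Complexity: O(n^3)

O(n^3)


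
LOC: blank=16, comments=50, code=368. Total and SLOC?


Total LOC = blank + comment + code
Total LOC = 16 + 50 + 368 = 434
SLOC (source only) = code = 368

Total LOC: 434, SLOC: 368


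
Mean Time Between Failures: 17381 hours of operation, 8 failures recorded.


Formula: MTBF = Total operating time / Number of failures
MTBF = 17381 / 8
MTBF = 2172.63 hours

2172.63 hours


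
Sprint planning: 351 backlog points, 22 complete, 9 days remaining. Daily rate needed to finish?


Formula: Required rate = Remaining points / Days left
Remaining = 351 - 22 = 329 points
Required rate = 329 / 9 = 36.56 points/day

36.56 points/day


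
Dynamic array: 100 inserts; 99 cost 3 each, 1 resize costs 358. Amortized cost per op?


Formula: Amortized cost = Total cost / Operations
Total cost = (99 * 3) + (1 * 358)
Total cost = 297 + 358 = 655
Amortized = 655 / 100 = 6.55

6.55


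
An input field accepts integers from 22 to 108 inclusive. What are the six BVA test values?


Range: [22, 108]
Boundaries: just below min, min, min+1, max-1, max, just above max
Values: [21, 22, 23, 107, 108, 109]

[21, 22, 23, 107, 108, 109]


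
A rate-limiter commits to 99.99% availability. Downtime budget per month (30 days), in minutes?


Formula: allowed downtime = period * (100 - SLA) / 100
Period (month (30 days)) = 43200 minutes
Unavailability fraction = (100 - 99.99) / 100
Allowed downtime = 43200 * (100 - 99.99) / 100
Allowed downtime = 4.32 minutes

4.32 minutes


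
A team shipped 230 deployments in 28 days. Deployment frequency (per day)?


Formula: deployments per day = releases / days
= 230 / 28
= 8.214 deploys/day
(equivalently, 57.5 deploys/week)

8.214 deploys/day


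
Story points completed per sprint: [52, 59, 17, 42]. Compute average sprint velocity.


Formula: Avg velocity = Total points / Number of sprints
Points: [52, 59, 17, 42]
Sum = 52 + 59 + 17 + 42 = 170
Avg velocity = 170 / 4 = 42.5 points/sprint

42.5 points/sprint


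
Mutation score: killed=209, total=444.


Mutation score = killed / total * 100
Mutation score = 209 / 444 * 100
Mutation score = 47.07%

47.07%


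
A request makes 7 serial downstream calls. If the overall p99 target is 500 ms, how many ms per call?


Formula: per_stage = total_budget / stages
per_stage = 500 / 7
per_stage = 71.43 ms

71.43 ms


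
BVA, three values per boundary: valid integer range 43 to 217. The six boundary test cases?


Range: [43, 217]
Boundaries: just below min, min, min+1, max-1, max, just above max
Values: [42, 43, 44, 216, 217, 218]

[42, 43, 44, 216, 217, 218]


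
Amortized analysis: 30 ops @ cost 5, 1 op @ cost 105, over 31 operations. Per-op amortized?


Formula: Amortized cost = Total cost / Operations
Total cost = (30 * 5) + (1 * 105)
Total cost = 150 + 105 = 255
Amortized = 255 / 31 = 8.2258

8.2258


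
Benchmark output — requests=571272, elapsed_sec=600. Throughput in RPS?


Formula: throughput = requests / seconds
throughput = 571272 / 600
throughput = 952.12 requests/second

952.12 requests/second


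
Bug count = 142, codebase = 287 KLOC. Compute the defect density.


Defect density = defects / KLOC
Defect density = 142 / 287
Defect density = 0.495 defects/KLOC

0.495 defects/KLOC


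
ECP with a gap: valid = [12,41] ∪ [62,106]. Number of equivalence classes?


Valid ranges: [12,41] and [62,106]
Class 1: x < 12 — invalid
Class 2: 12 ≤ x ≤ 41 — valid
Class 3: 41 < x < 62 — invalid (gap between ranges)
Class 4: 62 ≤ x ≤ 106 — valid
Class 5: x > 106 — invalid
Total equivalence classes: 5

5 equivalence classes


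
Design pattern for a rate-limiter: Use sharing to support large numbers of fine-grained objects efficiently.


This matches the Flyweight pattern

Flyweight


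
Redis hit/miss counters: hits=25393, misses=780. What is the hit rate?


Formula: hit rate = hits / (hits + misses) * 100
hit rate = 25393 / (25393 + 780) * 100
hit rate = 25393 / 26173 * 100
hit rate = 97.02%

97.02%


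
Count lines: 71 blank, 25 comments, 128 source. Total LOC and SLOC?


Total LOC = blank + comment + code
Total LOC = 71 + 25 + 128 = 224
SLOC (source only) = code = 128

Total LOC: 224, SLOC: 128


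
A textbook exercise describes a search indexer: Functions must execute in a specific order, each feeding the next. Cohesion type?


Reasoning: Output of one is input to next
Type: Sequential cohesion

Sequential cohesion


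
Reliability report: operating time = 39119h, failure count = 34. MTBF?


Formula: MTBF = Total operating time / Number of failures
MTBF = 39119 / 34
MTBF = 1150.56 hours

1150.56 hours


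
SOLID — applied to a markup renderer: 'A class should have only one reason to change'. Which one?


This describes the Single Responsibility Principle (SRP)

Single Responsibility Principle (SRP)


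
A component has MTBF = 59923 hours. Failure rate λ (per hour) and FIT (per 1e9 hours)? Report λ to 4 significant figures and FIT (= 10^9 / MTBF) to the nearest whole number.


Formula: λ = 1 / MTBF; FIT = λ × 1e9 = 1e9 / MTBF
λ = 1 / 59923 ≈ 1.669e-05 failures/hour
FIT = 1e9 / 59923 ≈ 16688 failures per 1e9 hours (nearest whole number)

λ = 1.669e-05 /h, FIT = 16688


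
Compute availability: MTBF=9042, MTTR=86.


Availability = MTBF / (MTBF + MTTR)
Availability = 9042 / (9042 + 86)
Availability = 9042 / 9128
Availability = 99.0578%

99.0578%


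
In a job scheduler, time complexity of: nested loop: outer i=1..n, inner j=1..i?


Reasoning: triangle: n(n+1)/2 ~ n^2/2
Complexity: O(n^2)

O(n^2)


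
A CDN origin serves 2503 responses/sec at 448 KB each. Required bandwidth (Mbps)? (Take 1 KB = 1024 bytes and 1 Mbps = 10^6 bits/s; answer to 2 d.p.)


Formula: Mbps = payload_bytes * RPS * 8 / 1e6
Payload per request = 448 KB = 448 * 1024 = 458752 bytes
Total bytes/sec = 458752 * 2503 = 1148256256
Total bits/sec = 1148256256 * 8 = 9186050048
Mbps = 9186050048 / 1e6 = 9186.05

9186.05 Mbps


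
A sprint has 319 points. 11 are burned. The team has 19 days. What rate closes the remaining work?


Formula: Required rate = Remaining points / Days left
Remaining = 319 - 11 = 308 points
Required rate = 308 / 19 = 16.21 points/day

16.21 points/day


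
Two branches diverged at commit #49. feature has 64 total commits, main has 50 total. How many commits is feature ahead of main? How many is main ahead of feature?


Common ancestor: commit #49
feature commits after divergence: 64 - 49 = 15
main commits after divergence: 50 - 49 = 1
feature is 15 commits ahead of main
main is 1 commits ahead of feature

feature ahead: 15, main ahead: 1


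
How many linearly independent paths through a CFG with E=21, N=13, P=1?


Formula: V(G) = E - N + 2P
V(G) = 21 - 13 + 2*1
V(G) = 8 + 2
V(G) = 10

10


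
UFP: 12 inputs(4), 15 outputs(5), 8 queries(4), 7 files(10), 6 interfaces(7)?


UFP = EI*4 + EO*5 + EQ*4 + ILF*10 + EIF*7
UFP = 12*4 + 15*5 + 8*4 + 7*10 + 6*7
UFP = 48 + 75 + 32 + 70 + 42
UFP = 267

267


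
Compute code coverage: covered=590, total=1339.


Coverage = covered / total * 100
Coverage = 590 / 1339 * 100
Coverage = 44.06%

44.06%


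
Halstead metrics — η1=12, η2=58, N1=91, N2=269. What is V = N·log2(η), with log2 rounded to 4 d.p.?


Formula: V = N * log2(η), where N = N1 + N2 and η = η1 + η2
η = 12 + 58 = 70
N = 91 + 269 = 360
log2(70) ≈ 6.1293
V = 360 * 6.1293 = 2206.55

2206.55


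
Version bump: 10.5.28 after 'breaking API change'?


Current: 10.5.28
Change category: 'breaking API change' → major bump
SemVer rule: major bump → increment MAJOR, reset MINOR and PATCH to 0
New: 11.0.0

11.0.0


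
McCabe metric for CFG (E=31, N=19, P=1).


Formula: V(G) = E - N + 2P
V(G) = 31 - 19 + 2*1
V(G) = 12 + 2
V(G) = 14

14


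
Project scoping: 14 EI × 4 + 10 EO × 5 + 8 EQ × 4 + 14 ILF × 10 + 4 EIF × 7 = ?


UFP = EI*4 + EO*5 + EQ*4 + ILF*10 + EIF*7
UFP = 14*4 + 10*5 + 8*4 + 14*10 + 4*7
UFP = 56 + 50 + 32 + 140 + 28
UFP = 306

306


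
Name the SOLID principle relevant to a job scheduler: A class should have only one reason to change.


This describes the Single Responsibility Principle (SRP)

Single Responsibility Principle (SRP)


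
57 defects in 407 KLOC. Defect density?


Defect density = defects / KLOC
Defect density = 57 / 407
Defect density = 0.14 defects/KLOC

0.14 defects/KLOC


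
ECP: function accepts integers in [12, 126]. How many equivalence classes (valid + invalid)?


Valid range: [12, 126]
Class 1: x < 12 — invalid
Class 2: 12 ≤ x ≤ 126 — valid
Class 3: x > 126 — invalid
Total equivalence classes: 3

3 equivalence classes


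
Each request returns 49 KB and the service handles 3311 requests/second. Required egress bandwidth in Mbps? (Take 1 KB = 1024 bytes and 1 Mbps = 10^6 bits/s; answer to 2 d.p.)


Formula: Mbps = payload_bytes * RPS * 8 / 1e6
Payload per request = 49 KB = 49 * 1024 = 50176 bytes
Total bytes/sec = 50176 * 3311 = 166132736
Total bits/sec = 166132736 * 8 = 1329061888
Mbps = 1329061888 / 1e6 = 1329.06

1329.06 Mbps


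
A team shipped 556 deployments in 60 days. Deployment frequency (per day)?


Formula: deployments per day = releases / days
= 556 / 60
= 9.267 deploys/day
(equivalently, 64.87 deploys/week)

9.267 deploys/day


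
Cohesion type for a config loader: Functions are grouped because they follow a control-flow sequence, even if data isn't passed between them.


Reasoning: Grouped by order of execution within a routine, not by data flow
Type: Procedural cohesion

Procedural cohesion


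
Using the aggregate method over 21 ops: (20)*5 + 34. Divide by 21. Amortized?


Formula: Amortized cost = Total cost / Operations
Total cost = (20 * 5) + (1 * 34)
Total cost = 100 + 34 = 134
Amortized = 134 / 21 = 6.381

6.381


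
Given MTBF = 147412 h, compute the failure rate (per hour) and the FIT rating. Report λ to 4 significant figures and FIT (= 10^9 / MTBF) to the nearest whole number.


Formula: λ = 1 / MTBF; FIT = λ × 1e9 = 1e9 / MTBF
λ = 1 / 147412 ≈ 6.784e-06 failures/hour
FIT = 1e9 / 147412 ≈ 6784 failures per 1e9 hours (nearest whole number)

λ = 6.784e-06 /h, FIT = 6784


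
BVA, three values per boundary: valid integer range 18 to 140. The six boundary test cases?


Range: [18, 140]
Boundaries: just below min, min, min+1, max-1, max, just above max
Values: [17, 18, 19, 139, 140, 141]

[17, 18, 19, 139, 140, 141]


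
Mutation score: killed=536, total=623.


Mutation score = killed / total * 100
Mutation score = 536 / 623 * 100
Mutation score = 86.04%

86.04%


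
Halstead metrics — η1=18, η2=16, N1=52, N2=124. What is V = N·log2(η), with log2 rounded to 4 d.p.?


Formula: V = N * log2(η), where N = N1 + N2 and η = η1 + η2
η = 18 + 16 = 34
N = 52 + 124 = 176
log2(34) ≈ 5.0875
V = 176 * 5.0875 = 895.40

895.40


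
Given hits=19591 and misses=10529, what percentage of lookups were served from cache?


Formula: hit rate = hits / (hits + misses) * 100
hit rate = 19591 / (19591 + 10529) * 100
hit rate = 19591 / 30120 * 100
hit rate = 65.04%

65.04%


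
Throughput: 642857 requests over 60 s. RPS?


Formula: throughput = requests / seconds
throughput = 642857 / 60
throughput = 10714.28 requests/second

10714.28 requests/second


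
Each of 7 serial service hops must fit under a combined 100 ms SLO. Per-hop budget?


Formula: per_stage = total_budget / stages
per_stage = 100 / 7
per_stage = 14.29 ms

14.29 ms


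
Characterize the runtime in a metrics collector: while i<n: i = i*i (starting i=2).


Reasoning: squaring drives double-exponential growth; iterations ~ log log n
Complexity: O(log log n)

O(log log n)


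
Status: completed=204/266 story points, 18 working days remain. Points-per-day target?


Formula: Required rate = Remaining points / Days left
Remaining = 266 - 204 = 62 points
Required rate = 62 / 18 = 3.44 points/day

3.44 points/day


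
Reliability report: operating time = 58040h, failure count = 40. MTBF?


Formula: MTBF = Total operating time / Number of failures
MTBF = 58040 / 40
MTBF = 1451.0 hours

1451.0 hours


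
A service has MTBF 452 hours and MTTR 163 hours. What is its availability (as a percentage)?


Availability = MTBF / (MTBF + MTTR)
Availability = 452 / (452 + 163)
Availability = 452 / 615
Availability = 73.4959%

73.4959%


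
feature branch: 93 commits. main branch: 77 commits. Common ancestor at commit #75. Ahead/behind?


Common ancestor: commit #75
feature commits after divergence: 93 - 75 = 18
main commits after divergence: 77 - 75 = 2
feature is 18 commits ahead of main
main is 2 commits ahead of feature

feature ahead: 18, main ahead: 2


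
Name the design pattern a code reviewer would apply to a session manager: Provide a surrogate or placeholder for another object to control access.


This matches the Proxy pattern

Proxy


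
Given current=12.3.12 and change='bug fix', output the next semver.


Current: 12.3.12
Change category: 'bug fix' → patch bump
SemVer rule: patch bump → increment PATCH (MAJOR and MINOR unchanged)
New: 12.3.13

12.3.13


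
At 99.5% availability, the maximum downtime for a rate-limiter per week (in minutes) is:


Formula: allowed downtime = period * (100 - SLA) / 100
Period (week) = 10080 minutes
Unavailability fraction = (100 - 99.5) / 100
Allowed downtime = 10080 * (100 - 99.5) / 100
Allowed downtime = 50.4 minutes

50.4 minutes


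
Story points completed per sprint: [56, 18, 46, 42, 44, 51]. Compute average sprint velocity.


Formula: Avg velocity = Total points / Number of sprints
Points: [56, 18, 46, 42, 44, 51]
Sum = 56 + 18 + 46 + 42 + 44 + 51 = 257
Avg velocity = 257 / 6 = 42.83 points/sprint

42.83 points/sprint


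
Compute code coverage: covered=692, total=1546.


Coverage = covered / total * 100
Coverage = 692 / 1546 * 100
Coverage = 44.76%

44.76%


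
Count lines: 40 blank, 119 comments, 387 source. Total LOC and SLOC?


Total LOC = blank + comment + code
Total LOC = 40 + 119 + 387 = 546
SLOC (source only) = code = 387

Total LOC: 546, SLOC: 387


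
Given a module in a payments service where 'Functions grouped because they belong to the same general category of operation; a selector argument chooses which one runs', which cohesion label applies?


Reasoning: Grouped by category of activity, not by data or sequence
Type: Logical cohesion

Logical cohesion


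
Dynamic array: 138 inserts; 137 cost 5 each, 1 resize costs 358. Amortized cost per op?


Formula: Amortized cost = Total cost / Operations
Total cost = (137 * 5) + (1 * 358)
Total cost = 685 + 358 = 1043
Amortized = 1043 / 138 = 7.558

7.558


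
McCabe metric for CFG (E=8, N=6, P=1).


Formula: V(G) = E - N + 2P
V(G) = 8 - 6 + 2*1
V(G) = 2 + 2
V(G) = 4

4


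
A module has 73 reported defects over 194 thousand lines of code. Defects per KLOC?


Defect density = defects / KLOC
Defect density = 73 / 194
Defect density = 0.376 defects/KLOC

0.376 defects/KLOC


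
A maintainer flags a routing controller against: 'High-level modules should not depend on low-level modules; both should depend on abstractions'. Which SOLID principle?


This describes the Dependency Inversion Principle (DIP)

Dependency Inversion Principle (DIP)


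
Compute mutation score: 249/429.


Mutation score = killed / total * 100
Mutation score = 249 / 429 * 100
Mutation score = 58.04%

58.04%


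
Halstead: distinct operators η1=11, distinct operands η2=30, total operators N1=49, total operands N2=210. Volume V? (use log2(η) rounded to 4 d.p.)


Formula: V = N * log2(η), where N = N1 + N2 and η = η1 + η2
η = 11 + 30 = 41
N = 49 + 210 = 259
log2(41) ≈ 5.3576
V = 259 * 5.3576 = 1387.62

1387.62


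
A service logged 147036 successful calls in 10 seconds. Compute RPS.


Formula: throughput = requests / seconds
throughput = 147036 / 10
throughput = 14703.6 requests/second

14703.6 requests/second


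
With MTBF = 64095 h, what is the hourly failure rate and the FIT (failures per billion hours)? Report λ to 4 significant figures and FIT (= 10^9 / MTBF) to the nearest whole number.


Formula: λ = 1 / MTBF; FIT = λ × 1e9 = 1e9 / MTBF
λ = 1 / 64095 ≈ 1.560e-05 failures/hour
FIT = 1e9 / 64095 ≈ 15602 failures per 1e9 hours (nearest whole number)

λ = 1.560e-05 /h, FIT = 15602


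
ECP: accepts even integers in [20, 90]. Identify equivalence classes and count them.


Constraint: even integers in [20, 90]
Class 1: x < 20 — out-of-range invalid
Class 2: x in [20,90] but odd — wrong type invalid
Class 3: x in [20,90] and even — valid
Class 4: x > 90 — out-of-range invalid
Total equivalence classes: 4

4 equivalence classes


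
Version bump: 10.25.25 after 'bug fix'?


Current: 10.25.25
Change category: 'bug fix' → patch bump
SemVer rule: patch bump → increment PATCH (MAJOR and MINOR unchanged)
New: 10.25.26

10.25.26


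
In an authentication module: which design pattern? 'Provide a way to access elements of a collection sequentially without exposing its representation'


This matches the Iterator pattern

Iterator


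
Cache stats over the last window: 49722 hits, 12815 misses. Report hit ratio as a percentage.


Formula: hit rate = hits / (hits + misses) * 100
hit rate = 49722 / (49722 + 12815) * 100
hit rate = 49722 / 62537 * 100
hit rate = 79.51%

79.51%


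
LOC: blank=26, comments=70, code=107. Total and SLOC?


Total LOC = blank + comment + code
Total LOC = 26 + 70 + 107 = 203
SLOC (source only) = code = 107

Total LOC: 203, SLOC: 107


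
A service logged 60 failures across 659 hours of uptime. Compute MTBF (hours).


Formula: MTBF = Total operating time / Number of failures
MTBF = 659 / 60
MTBF = 10.98 hours

10.98 hours


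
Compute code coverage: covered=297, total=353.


Coverage = covered / total * 100
Coverage = 297 / 353 * 100
Coverage = 84.14%

84.14%


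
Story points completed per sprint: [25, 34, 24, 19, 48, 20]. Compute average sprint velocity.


Formula: Avg velocity = Total points / Number of sprints
Points: [25, 34, 24, 19, 48, 20]
Sum = 25 + 34 + 24 + 19 + 48 + 20 = 170
Avg velocity = 170 / 6 = 28.33 points/sprint

28.33 points/sprint


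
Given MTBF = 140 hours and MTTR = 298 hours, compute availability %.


Availability = MTBF / (MTBF + MTTR)
Availability = 140 / (140 + 298)
Availability = 140 / 438
Availability = 31.9635%

31.9635%


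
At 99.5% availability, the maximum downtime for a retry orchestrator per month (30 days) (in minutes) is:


Formula: allowed downtime = period * (100 - SLA) / 100
Period (month (30 days)) = 43200 minutes
Unavailability fraction = (100 - 99.5) / 100
Allowed downtime = 43200 * (100 - 99.5) / 100
Allowed downtime = 216.0 minutes

216.0 minutes


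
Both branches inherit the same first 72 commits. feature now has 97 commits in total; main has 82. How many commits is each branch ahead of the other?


Common ancestor: commit #72
feature commits after divergence: 97 - 72 = 25
main commits after divergence: 82 - 72 = 10
feature is 25 commits ahead of main
main is 10 commits ahead of feature

feature ahead: 25, main ahead: 10


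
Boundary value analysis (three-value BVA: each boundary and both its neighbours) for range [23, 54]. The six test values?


Range: [23, 54]
Boundaries: just below min, min, min+1, max-1, max, just above max
Values: [22, 23, 24, 53, 54, 55]

[22, 23, 24, 53, 54, 55]


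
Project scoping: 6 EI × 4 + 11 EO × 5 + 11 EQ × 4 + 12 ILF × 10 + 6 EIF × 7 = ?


UFP = EI*4 + EO*5 + EQ*4 + ILF*10 + EIF*7
UFP = 6*4 + 11*5 + 11*4 + 12*10 + 6*7
UFP = 24 + 55 + 44 + 120 + 42
UFP = 285

285


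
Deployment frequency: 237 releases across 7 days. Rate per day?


Formula: deployments per day = releases / days
= 237 / 7
= 33.857 deploys/day
(equivalently, 237.0 deploys/week)

33.857 deploys/day


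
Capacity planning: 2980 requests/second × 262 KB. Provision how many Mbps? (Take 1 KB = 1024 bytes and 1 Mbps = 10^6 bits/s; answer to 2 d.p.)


Formula: Mbps = payload_bytes * RPS * 8 / 1e6
Payload per request = 262 KB = 262 * 1024 = 268288 bytes
Total bytes/sec = 268288 * 2980 = 799498240
Total bits/sec = 799498240 * 8 = 6395985920
Mbps = 6395985920 / 1e6 = 6395.99

6395.99 Mbps


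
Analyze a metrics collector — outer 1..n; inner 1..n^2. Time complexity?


Reasoning: n times n^2
Complexity: O(n^3)

O(n^3)


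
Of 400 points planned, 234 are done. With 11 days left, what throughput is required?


Formula: Required rate = Remaining points / Days left
Remaining = 400 - 234 = 166 points
Required rate = 166 / 11 = 15.09 points/day

15.09 points/day


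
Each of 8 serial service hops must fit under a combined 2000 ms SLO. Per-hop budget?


Formula: per_stage = total_budget / stages
per_stage = 2000 / 8
per_stage = 250.0 ms

250.0 ms


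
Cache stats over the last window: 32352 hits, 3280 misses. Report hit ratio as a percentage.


Formula: hit rate = hits / (hits + misses) * 100
hit rate = 32352 / (32352 + 3280) * 100
hit rate = 32352 / 35632 * 100
hit rate = 90.79%

90.79%


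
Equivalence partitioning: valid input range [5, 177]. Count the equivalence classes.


Valid range: [5, 177]
Class 1: x < 5 — invalid
Class 2: 5 ≤ x ≤ 177 — valid
Class 3: x > 177 — invalid
Total equivalence classes: 3

3 equivalence classes


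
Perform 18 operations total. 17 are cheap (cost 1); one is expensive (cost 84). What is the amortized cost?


Formula: Amortized cost = Total cost / Operations
Total cost = (17 * 1) + (1 * 84)
Total cost = 17 + 84 = 101
Amortized = 101 / 18 = 5.6111

5.6111


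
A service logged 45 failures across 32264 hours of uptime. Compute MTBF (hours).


Formula: MTBF = Total operating time / Number of failures
MTBF = 32264 / 45
MTBF = 716.98 hours

716.98 hours


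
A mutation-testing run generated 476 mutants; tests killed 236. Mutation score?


Mutation score = killed / total * 100
Mutation score = 236 / 476 * 100
Mutation score = 49.58%

49.58%


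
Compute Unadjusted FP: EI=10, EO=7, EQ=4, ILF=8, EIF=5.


UFP = EI*4 + EO*5 + EQ*4 + ILF*10 + EIF*7
UFP = 10*4 + 7*5 + 4*4 + 8*10 + 5*7
UFP = 40 + 35 + 16 + 80 + 35
UFP = 206

206


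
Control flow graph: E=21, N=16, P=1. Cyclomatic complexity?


Formula: V(G) = E - N + 2P
V(G) = 21 - 16 + 2*1
V(G) = 5 + 2
V(G) = 7

7


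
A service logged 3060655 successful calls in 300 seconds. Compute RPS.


Formula: throughput = requests / seconds
throughput = 3060655 / 300
throughput = 10202.18 requests/second

10202.18 requests/second


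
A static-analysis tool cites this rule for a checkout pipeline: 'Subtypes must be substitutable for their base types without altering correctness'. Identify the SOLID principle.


This describes the Liskov Substitution Principle (LSP)

Liskov Substitution Principle (LSP)


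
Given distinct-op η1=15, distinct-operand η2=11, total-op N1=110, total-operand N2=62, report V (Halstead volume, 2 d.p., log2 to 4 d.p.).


Formula: V = N * log2(η), where N = N1 + N2 and η = η1 + η2
η = 15 + 11 = 26
N = 110 + 62 = 172
log2(26) ≈ 4.7004
V = 172 * 4.7004 = 808.47

808.47


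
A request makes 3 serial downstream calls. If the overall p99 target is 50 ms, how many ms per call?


Formula: per_stage = total_budget / stages
per_stage = 50 / 3
per_stage = 16.67 ms

16.67 ms


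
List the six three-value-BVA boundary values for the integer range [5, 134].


Range: [5, 134]
Boundaries: just below min, min, min+1, max-1, max, just above max
Values: [4, 5, 6, 133, 134, 135]

[4, 5, 6, 133, 134, 135]


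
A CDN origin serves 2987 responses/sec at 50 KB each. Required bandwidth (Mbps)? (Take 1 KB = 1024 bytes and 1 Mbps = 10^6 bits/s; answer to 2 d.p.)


Formula: Mbps = payload_bytes * RPS * 8 / 1e6
Payload per request = 50 KB = 50 * 1024 = 51200 bytes
Total bytes/sec = 51200 * 2987 = 152934400
Total bits/sec = 152934400 * 8 = 1223475200
Mbps = 1223475200 / 1e6 = 1223.48

1223.48 Mbps


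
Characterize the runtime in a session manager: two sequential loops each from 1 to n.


Reasoning: sequential dominates: O(n) + O(n) = O(n)
Complexity: O(n)

O(n)


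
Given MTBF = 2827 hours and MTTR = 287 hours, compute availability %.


Availability = MTBF / (MTBF + MTTR)
Availability = 2827 / (2827 + 287)
Availability = 2827 / 3114
Availability = 90.7836%

90.7836%


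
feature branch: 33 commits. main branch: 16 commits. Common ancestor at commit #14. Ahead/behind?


Common ancestor: commit #14
feature commits after divergence: 33 - 14 = 19
main commits after divergence: 16 - 14 = 2
feature is 19 commits ahead of main
main is 2 commits ahead of feature

feature ahead: 19, main ahead: 2


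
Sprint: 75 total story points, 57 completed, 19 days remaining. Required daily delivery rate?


Formula: Required rate = Remaining points / Days left
Remaining = 75 - 57 = 18 points
Required rate = 18 / 19 = 0.95 points/day

0.95 points/day


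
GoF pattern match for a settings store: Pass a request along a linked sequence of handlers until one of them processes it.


This matches the Chain of Responsibility pattern

Chain of Responsibility


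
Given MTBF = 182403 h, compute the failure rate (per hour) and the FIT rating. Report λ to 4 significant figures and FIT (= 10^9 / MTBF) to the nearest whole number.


Formula: λ = 1 / MTBF; FIT = λ × 1e9 = 1e9 / MTBF
λ = 1 / 182403 ≈ 5.482e-06 failures/hour
FIT = 1e9 / 182403 ≈ 5482 failures per 1e9 hours (nearest whole number)

λ = 5.482e-06 /h, FIT = 5482


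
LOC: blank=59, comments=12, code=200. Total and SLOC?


Total LOC = blank + comment + code
Total LOC = 59 + 12 + 200 = 271
SLOC (source only) = code = 200

Total LOC: 271, SLOC: 200


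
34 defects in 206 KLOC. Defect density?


Defect density = defects / KLOC
Defect density = 34 / 206
Defect density = 0.165 defects/KLOC

0.165 defects/KLOC


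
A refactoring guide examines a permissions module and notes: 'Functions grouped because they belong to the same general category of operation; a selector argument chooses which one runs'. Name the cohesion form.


Reasoning: Grouped by category of activity, not by data or sequence
Type: Logical cohesion

Logical cohesion


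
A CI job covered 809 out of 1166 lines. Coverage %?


Coverage = covered / total * 100
Coverage = 809 / 1166 * 100
Coverage = 69.38%

69.38%
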